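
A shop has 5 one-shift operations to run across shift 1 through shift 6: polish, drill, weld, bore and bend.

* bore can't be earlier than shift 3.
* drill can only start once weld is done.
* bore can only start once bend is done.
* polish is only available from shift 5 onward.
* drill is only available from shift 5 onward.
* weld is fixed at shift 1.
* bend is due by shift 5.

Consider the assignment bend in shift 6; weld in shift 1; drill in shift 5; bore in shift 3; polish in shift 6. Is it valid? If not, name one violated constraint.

polish is only available from shift 5 onward — holds.
bend is due by shift 5 — violated.
bore can't be earlier than shift 3 — holds.
weld is fixed at shift 1 — holds.
drill is only available from shift 5 onward — holds.
drill can only start once weld is done — holds.
bore can only start once bend is done — violated.

No. bend is due by shift 5 is not satisfied.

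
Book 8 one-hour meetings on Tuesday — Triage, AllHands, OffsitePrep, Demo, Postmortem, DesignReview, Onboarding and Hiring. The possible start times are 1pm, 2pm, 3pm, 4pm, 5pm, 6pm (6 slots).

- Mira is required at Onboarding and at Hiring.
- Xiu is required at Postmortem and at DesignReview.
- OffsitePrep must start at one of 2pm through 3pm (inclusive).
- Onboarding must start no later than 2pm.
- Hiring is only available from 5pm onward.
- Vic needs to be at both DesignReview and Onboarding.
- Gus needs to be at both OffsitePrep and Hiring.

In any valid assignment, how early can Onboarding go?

Onboarding's own window allows nothing later than 2pm.
Onboarding at 1pm is achievable: Onboarding in 1pm, OffsitePrep in 2pm, Hiring in 5pm, DesignReview in 2pm, Demo in 1pm, Triage in 1pm, AllHands in 1pm, Postmortem in 1pm.

1pm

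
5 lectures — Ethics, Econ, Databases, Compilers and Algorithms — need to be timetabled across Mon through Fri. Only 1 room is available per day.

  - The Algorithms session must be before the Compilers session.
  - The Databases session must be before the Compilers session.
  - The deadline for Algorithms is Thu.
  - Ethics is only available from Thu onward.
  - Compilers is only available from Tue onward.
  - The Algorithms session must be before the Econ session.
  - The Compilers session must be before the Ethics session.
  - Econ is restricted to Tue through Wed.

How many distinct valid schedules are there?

3

Enumerating: Compilers -> Thu, Databases -> Wed, Algorithms -> Mon, Econ -> Tue, Ethics -> Fri | Compilers=Thu; Ethics=Fri; Econ=Wed; Algorithms=Mon; Databases=Tue | Econ=Wed, Databases=Mon, Compilers=Thu, Ethics=Fri, Algorithms=Tue.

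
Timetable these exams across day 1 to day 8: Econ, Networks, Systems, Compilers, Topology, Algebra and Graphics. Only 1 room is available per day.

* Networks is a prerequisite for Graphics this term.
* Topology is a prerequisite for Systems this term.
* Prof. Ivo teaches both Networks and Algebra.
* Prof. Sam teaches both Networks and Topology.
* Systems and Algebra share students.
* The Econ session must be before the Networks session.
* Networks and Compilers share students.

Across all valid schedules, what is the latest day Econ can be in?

Downstream work caps Econ at day 6.
Econ at day 6 is achievable: Systems=day 2; Networks=day 7; Compilers=day 3; Topology=day 1; Algebra=day 4; Graphics=day 8; Econ=day 6.

day 6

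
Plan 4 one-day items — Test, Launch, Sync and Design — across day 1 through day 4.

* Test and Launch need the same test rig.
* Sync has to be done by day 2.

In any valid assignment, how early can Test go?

day 1

Test at day 1 is achievable: Launch=day 2; Sync=day 1; Design=day 1; Test=day 1.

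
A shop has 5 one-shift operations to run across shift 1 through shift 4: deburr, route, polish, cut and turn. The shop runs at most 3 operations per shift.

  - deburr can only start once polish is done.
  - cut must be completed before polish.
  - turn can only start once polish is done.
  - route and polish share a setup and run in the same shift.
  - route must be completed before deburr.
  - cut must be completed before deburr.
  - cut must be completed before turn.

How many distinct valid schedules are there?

Splitting on deburr: it can be shift 3 (2), shift 4 (4). Listing each branch's schedules as (route, polish, cut, turn) by shift number:
deburr=shift 3: (2,2,1,3) (2,2,1,4) — 2.
deburr=shift 4: (2,2,1,3) (2,2,1,4) (3,3,1,4) (3,3,2,4) — 4.
Summing: 2 + 4 = 6.

6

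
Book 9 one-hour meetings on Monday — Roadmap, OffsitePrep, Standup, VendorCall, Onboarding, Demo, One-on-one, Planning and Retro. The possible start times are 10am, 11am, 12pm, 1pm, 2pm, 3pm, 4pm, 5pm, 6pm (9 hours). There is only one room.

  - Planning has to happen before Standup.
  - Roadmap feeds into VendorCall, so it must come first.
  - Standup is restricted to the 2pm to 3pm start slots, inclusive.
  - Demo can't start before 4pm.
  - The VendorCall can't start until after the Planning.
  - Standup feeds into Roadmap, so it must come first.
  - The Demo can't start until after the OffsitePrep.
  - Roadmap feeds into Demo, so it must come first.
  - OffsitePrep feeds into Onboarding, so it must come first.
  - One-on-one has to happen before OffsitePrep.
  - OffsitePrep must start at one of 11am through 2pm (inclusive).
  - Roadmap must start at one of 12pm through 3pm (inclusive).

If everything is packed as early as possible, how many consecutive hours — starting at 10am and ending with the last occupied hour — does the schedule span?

9 hours

The precedence chain requires at least 4 distinct hours.
With at most 1 per hour and 9 meetings, at least 9 hours are needed.
Demo can't be placed before 4pm — that is hour 7 counting from 10am — so the schedule must run through at least 7 hours.
9 works (last occupied hour: 6pm): for example Planning=12pm, OffsitePrep=11am, VendorCall=5pm, Standup=2pm, Demo=4pm, Roadmap=3pm, Onboarding=1pm, One-on-one=10am, Retro=6pm.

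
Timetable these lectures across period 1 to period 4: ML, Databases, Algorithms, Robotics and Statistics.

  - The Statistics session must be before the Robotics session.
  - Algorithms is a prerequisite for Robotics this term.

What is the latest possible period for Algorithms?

period 3

Downstream work caps Algorithms at period 3.
Algorithms at period 3 is achievable: Statistics=period 1; ML=period 1; Databases=period 1; Algorithms=period 3; Robotics=period 4.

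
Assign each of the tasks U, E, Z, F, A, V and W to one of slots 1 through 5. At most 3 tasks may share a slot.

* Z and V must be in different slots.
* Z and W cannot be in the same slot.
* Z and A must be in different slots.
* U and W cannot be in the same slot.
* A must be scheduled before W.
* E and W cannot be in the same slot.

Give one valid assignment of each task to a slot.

E=1; W=2; Z=3; U=1; A=1; V=2; F=2

Checking: A(1) before W(2); Z(3) != A(1); Z(3) != V(2); U(1) != W(2); E(1) != W(2); Z(3) != W(2); max 3 per slot (cap 3).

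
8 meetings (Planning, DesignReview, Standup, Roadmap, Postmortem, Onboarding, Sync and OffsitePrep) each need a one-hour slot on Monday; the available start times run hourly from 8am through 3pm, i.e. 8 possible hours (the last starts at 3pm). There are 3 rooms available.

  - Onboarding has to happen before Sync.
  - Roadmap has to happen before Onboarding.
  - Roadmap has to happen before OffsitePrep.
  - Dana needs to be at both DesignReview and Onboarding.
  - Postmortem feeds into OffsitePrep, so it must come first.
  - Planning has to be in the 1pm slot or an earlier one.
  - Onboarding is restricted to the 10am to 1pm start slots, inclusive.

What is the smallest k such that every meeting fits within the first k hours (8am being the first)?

4 hours

The precedence chain requires at least 3 distinct hours.
With at most 3 per hour and 8 meetings, at least 3 hours are needed.
Propagating the time windows through the other constraints, Sync can't land before 11am — that is hour 4 counting from 8am — so the schedule must run through at least 4 hours.
4 works (last occupied hour: 11am): for example Planning -> 8am, Roadmap -> 8am, DesignReview -> 9am, OffsitePrep -> 9am, Sync -> 11am, Standup -> 9am, Postmortem -> 8am, Onboarding -> 10am.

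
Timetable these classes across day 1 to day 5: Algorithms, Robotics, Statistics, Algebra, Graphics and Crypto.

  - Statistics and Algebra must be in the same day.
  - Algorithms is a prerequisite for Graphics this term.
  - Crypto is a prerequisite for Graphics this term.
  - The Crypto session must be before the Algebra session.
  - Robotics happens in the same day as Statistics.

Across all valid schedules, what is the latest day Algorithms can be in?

Downstream work caps Algorithms at day 4.
Algorithms at day 4 is achievable: Algorithms=day 4; Robotics=day 2; Graphics=day 5; Statistics=day 2; Crypto=day 1; Algebra=day 2.

day 4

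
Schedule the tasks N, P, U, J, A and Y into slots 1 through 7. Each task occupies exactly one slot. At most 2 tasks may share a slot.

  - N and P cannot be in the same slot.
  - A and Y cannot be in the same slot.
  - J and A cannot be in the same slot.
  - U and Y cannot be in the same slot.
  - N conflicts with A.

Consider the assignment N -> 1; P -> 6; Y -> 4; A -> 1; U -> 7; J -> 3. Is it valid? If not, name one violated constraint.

N and P cannot be in the same slot — holds.
N conflicts with A — violated.
J and A cannot be in the same slot — holds.
A and Y cannot be in the same slot — holds.
U and Y cannot be in the same slot — holds.
At most 2 tasks may share a slot — holds.

No. N conflicts with A is not satisfied.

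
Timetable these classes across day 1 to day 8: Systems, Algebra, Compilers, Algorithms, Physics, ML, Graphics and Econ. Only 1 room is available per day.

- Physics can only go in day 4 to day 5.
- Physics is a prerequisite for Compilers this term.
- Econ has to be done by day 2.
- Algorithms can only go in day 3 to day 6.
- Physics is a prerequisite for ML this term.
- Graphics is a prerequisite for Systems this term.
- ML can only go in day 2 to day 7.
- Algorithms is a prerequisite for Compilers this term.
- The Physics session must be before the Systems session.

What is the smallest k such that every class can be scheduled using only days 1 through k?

8

The precedence chain requires at least 2 distinct days.
With at most 1 per day and 8 classes, at least 8 days are needed.
Propagating the time windows through the other constraints, Systems can't land before day 5, so the schedule must run through at least day 5.
8 works (last occupied day: day 8): for example Compilers -> day 7, Algebra -> day 8, Algorithms -> day 3, Graphics -> day 2, ML -> day 5, Econ -> day 1, Systems -> day 6, Physics -> day 4.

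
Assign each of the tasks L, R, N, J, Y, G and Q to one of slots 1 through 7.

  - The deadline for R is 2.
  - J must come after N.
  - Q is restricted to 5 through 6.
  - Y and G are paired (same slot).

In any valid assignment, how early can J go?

2

Precedence pushes J to at least 2.
J at 2 is achievable: Y=1, G=1, Q=5, J=2, N=1, L=1, R=1.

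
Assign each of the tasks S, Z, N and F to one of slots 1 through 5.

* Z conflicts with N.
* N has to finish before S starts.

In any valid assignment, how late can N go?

Downstream work caps N at 4.
N at 4 is achievable: N=4, Z=1, S=5, F=1.

4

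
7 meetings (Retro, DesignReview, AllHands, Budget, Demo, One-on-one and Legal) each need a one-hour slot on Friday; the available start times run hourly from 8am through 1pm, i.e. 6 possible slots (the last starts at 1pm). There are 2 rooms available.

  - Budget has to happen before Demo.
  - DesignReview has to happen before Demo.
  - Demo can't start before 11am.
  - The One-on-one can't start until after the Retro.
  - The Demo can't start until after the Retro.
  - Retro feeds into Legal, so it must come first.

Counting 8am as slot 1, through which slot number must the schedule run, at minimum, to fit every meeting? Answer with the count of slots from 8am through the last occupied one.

4

The precedence chain requires at least 2 distinct slots.
With at most 2 per slot and 7 meetings, at least 4 slots are needed.
Demo can't be placed before 11am — that is slot 4 counting from 8am — so the schedule must run through at least 4 slots.
4 works (last occupied slot: 11am): for example AllHands -> 10am, DesignReview -> 8am, Legal -> 10am, One-on-one -> 9am, Budget -> 9am, Retro -> 8am, Demo -> 11am.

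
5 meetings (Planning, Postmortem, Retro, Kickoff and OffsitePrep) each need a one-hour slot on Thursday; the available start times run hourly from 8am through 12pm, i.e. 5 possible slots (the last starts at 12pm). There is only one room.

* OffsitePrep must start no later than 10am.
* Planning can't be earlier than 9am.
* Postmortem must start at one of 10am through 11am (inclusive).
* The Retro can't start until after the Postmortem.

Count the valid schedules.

10

Splitting on Planning: it can be 9am (4), 10am (2), 11am (2), 12pm (2). Listing each branch's schedules as (Postmortem, Retro, Kickoff, OffsitePrep):
Planning=9am: (10am,11am,12pm,8am) (10am,12pm,11am,8am) (11am,12pm,8am,10am) (11am,12pm,10am,8am) — 4.
Planning=10am: (11am,12pm,8am,9am) (11am,12pm,9am,8am) — 2.
Planning=11am: (10am,12pm,8am,9am) (10am,12pm,9am,8am) — 2.
Planning=12pm: (10am,11am,8am,9am) (10am,11am,9am,8am) — 2.
Summing: 4 + 2 + 2 + 2 = 10.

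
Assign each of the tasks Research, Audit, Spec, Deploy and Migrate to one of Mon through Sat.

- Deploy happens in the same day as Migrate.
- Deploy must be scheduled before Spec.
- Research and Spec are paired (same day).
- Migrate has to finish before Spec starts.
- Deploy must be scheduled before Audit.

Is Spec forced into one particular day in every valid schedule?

Spec can be Tue (e.g. Audit -> Tue; Spec -> Tue; Deploy -> Mon; Research -> Tue; Migrate -> Mon) or Wed (e.g. Migrate in Mon, Deploy in Mon, Audit in Tue, Research in Wed, Spec in Wed).

No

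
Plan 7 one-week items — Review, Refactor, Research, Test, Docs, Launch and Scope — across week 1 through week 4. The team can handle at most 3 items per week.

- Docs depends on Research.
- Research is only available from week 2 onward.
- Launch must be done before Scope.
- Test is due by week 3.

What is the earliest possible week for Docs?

week 3

Precedence pushes Docs to at least week 3.
Docs at week 3 is achievable: Refactor -> week 2, Review -> week 1, Test -> week 1, Scope -> week 2, Launch -> week 1, Docs -> week 3, Research -> week 2.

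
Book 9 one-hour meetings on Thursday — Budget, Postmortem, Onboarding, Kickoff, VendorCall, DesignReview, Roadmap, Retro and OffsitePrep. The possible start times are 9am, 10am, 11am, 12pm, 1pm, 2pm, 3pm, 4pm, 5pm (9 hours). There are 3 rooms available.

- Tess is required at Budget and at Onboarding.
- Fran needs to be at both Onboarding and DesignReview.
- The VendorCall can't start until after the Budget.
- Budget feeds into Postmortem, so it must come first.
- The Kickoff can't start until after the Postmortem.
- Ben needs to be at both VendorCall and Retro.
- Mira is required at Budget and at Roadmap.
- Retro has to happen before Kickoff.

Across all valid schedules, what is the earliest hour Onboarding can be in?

9am

Onboarding at 9am is achievable: Roadmap -> 9am; Retro -> 9am; Onboarding -> 9am; DesignReview -> 10am; VendorCall -> 11am; Postmortem -> 11am; OffsitePrep -> 10am; Kickoff -> 12pm; Budget -> 10am.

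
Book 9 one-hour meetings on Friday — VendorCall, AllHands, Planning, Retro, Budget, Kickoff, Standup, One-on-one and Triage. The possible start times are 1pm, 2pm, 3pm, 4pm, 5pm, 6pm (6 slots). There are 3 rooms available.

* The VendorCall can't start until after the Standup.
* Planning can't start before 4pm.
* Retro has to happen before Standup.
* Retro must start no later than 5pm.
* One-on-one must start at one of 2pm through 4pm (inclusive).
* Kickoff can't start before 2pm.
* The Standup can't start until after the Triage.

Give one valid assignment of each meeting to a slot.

Kickoff -> 2pm; Retro -> 1pm; Budget -> 3pm; AllHands -> 1pm; Standup -> 2pm; VendorCall -> 3pm; Planning -> 4pm; Triage -> 1pm; One-on-one -> 2pm

Checking: Standup(2pm) before VendorCall(3pm); Retro(1pm) before Standup(2pm); Triage(1pm) before Standup(2pm); Kickoff=2pm in [2pm,6pm]; Retro=1pm in [1pm,5pm]; One-on-one=2pm in [2pm,4pm]; Planning=4pm in [4pm,6pm]; max 3 per slot (cap 3).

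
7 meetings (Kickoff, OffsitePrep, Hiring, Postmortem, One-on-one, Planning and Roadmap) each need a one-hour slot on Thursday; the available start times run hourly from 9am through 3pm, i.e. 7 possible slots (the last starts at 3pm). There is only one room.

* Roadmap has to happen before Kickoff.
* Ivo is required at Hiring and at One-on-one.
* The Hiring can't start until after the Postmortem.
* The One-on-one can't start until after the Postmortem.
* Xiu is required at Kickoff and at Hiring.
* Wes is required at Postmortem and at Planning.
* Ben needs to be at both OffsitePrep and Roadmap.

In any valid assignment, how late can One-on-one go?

3pm

Precedence pushes One-on-one to at least 10am.
One-on-one at 3pm is achievable: Roadmap in 10am; Hiring in 12pm; Planning in 2pm; Postmortem in 9am; Kickoff in 11am; OffsitePrep in 1pm; One-on-one in 3pm.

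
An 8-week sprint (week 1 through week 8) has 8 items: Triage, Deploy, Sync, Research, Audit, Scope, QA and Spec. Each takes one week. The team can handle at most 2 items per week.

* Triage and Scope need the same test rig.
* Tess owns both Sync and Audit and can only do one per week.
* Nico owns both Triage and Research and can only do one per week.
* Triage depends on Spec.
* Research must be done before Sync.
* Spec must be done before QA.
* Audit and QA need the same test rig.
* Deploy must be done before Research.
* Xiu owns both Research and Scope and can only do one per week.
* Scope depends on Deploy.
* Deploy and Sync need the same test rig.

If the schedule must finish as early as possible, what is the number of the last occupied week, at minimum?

4

The precedence chain requires at least 3 distinct weeks.
With at most 2 per week and 8 work items, at least 4 weeks are needed.
4 works (last occupied week: week 4): for example Sync -> week 3; Deploy -> week 1; Research -> week 2; Spec -> week 1; Audit -> week 4; QA -> week 2; Scope -> week 4; Triage -> week 3.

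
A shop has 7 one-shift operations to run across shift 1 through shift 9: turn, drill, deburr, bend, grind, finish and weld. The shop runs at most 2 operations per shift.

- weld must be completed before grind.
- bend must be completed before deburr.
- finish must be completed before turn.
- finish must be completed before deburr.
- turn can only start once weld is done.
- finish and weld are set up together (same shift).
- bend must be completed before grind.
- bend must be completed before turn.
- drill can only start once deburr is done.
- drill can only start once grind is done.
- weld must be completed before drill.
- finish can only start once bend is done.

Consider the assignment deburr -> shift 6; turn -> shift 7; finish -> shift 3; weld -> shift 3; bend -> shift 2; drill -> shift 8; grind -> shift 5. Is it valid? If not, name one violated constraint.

Yes, all constraints hold

finish and weld are set up together (same shift) — holds.
drill can only start once grind is done — holds.
finish must be completed before turn — holds.
bend must be completed before grind — holds.
weld must be completed before grind — holds.
finish can only start once bend is done — holds.
drill can only start once deburr is done — holds.
weld must be completed before drill — holds.
finish must be completed before deburr — holds.
bend must be completed before deburr — holds.
The shop runs at most 2 operations per shift — holds.
bend must be completed before turn — holds.
turn can only start once weld is done — holds.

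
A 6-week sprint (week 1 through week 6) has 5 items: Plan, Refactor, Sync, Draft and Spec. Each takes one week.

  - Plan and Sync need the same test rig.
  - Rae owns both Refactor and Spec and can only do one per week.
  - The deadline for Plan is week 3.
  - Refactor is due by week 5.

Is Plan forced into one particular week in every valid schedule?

No

Plan can be week 1 (e.g. Sync in week 2, Refactor in week 1, Draft in week 1, Spec in week 2, Plan in week 1) or week 2 (e.g. Spec=week 2, Draft=week 1, Refactor=week 1, Plan=week 2, Sync=week 1).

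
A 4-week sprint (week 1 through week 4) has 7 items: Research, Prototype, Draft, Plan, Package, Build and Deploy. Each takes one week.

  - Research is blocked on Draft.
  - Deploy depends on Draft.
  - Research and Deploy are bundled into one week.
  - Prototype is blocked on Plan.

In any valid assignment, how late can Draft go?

Downstream work caps Draft at week 3.
Draft at week 3 is achievable: Deploy=week 4; Research=week 4; Build=week 1; Draft=week 3; Package=week 1; Plan=week 1; Prototype=week 2.

week 3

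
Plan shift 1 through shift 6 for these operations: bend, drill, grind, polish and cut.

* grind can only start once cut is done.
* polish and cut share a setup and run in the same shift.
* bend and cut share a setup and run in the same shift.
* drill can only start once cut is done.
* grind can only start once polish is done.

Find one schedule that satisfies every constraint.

grind -> shift 2; bend -> shift 1; cut -> shift 1; polish -> shift 1; drill -> shift 2

Checking: cut(shift 1) before grind(shift 2); cut(shift 1) before drill(shift 2); polish(shift 1) before grind(shift 2); bend = cut = shift 1; polish = cut = shift 1.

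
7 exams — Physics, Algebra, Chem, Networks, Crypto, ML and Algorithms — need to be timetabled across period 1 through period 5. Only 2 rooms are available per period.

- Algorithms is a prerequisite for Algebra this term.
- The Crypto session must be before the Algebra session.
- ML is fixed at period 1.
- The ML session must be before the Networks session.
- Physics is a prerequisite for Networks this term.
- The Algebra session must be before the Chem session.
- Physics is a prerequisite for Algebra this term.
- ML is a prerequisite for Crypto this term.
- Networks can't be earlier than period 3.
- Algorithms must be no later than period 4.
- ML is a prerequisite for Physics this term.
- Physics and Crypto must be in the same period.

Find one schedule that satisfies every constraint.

Physics -> period 2; Algebra -> period 3; ML -> period 1; Networks -> period 3; Chem -> period 4; Algorithms -> period 1; Crypto -> period 2

Checking: Algebra(period 3) before Chem(period 4); ML(period 1) before Physics(period 2); Physics(period 2) before Networks(period 3); ML(period 1) before Crypto(period 2); Crypto(period 2) before Algebra(period 3); Physics(period 2) before Algebra(period 3); ML(period 1) before Networks(period 3); Algorithms(period 1) before Algebra(period 3); Physics = Crypto = period 2; ML=period 1 in [period 1,period 1]; Algorithms=period 1 in [period 1,period 4]; Networks=period 3 in [period 3,period 5]; max 2 per period (cap 2).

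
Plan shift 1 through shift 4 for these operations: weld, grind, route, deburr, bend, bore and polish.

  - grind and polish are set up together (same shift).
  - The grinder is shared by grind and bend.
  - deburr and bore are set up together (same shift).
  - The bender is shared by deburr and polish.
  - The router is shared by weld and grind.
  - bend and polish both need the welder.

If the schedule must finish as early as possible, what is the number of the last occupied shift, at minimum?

2

Could 1 shift be enough, i.e. nothing placed later than shift 1? No: bend can't share with grind (shift 1) → nothing is left.
So 1 shift is not enough.
2 works (last occupied shift: shift 2): for example bore -> shift 1; grind -> shift 2; polish -> shift 2; weld -> shift 1; bend -> shift 1; route -> shift 1; deburr -> shift 1.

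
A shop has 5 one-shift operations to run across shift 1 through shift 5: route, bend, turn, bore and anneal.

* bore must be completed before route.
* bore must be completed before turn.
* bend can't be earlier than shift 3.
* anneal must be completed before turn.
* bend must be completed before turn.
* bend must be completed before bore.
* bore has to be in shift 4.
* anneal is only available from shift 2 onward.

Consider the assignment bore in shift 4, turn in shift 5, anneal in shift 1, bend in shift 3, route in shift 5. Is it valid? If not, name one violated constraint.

bend must be completed before turn — holds.
anneal is only available from shift 2 onward — violated.
bend must be completed before bore — holds.
anneal must be completed before turn — holds.
bore must be completed before route — holds.
bore must be completed before turn — holds.
bend can't be earlier than shift 3 — holds.
bore has to be in shift 4 — holds.

Invalid. anneal is only available from shift 2 onward.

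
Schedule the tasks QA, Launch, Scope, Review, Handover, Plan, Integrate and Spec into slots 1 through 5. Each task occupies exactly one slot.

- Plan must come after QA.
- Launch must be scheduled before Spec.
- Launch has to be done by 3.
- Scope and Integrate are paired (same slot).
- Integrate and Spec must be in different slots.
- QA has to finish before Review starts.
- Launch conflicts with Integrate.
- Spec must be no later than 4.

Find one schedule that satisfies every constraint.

Handover -> 1; Launch -> 1; Scope -> 3; Plan -> 2; Review -> 2; Integrate -> 3; Spec -> 2; QA -> 1

Checking: Launch(1) before Spec(2); QA(1) before Plan(2); QA(1) before Review(2); Launch(1) != Integrate(3); Integrate(3) != Spec(2); Scope = Integrate = 3; Launch=1 in [1,3]; Spec=2 in [1,4].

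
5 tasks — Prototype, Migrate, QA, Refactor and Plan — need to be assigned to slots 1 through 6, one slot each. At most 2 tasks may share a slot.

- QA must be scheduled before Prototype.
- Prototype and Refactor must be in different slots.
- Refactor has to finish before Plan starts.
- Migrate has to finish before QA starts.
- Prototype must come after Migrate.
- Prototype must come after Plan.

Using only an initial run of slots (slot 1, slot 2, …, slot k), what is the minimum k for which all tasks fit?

The precedence chain requires at least 3 distinct slots.
With at most 2 per slot and 5 tasks, at least 3 slots are needed.
3 works (last occupied slot: 3): for example Prototype in 3; QA in 2; Migrate in 1; Plan in 2; Refactor in 1.

3 slots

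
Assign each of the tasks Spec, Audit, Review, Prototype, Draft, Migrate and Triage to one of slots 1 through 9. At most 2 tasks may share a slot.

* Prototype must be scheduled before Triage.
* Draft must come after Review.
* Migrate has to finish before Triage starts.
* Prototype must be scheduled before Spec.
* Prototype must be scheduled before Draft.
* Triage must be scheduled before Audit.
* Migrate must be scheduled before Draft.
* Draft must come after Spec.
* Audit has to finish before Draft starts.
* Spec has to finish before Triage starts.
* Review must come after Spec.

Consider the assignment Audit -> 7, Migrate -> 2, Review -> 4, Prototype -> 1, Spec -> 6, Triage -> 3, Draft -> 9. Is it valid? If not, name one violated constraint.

No. Spec has to finish before Triage starts is not satisfied.

Triage must be scheduled before Audit — holds.
Draft must come after Spec — holds.
At most 2 tasks may share a slot — holds.
Prototype must be scheduled before Triage — holds.
Audit has to finish before Draft starts — holds.
Migrate has to finish before Triage starts — holds.
Spec has to finish before Triage starts — violated.
Review must come after Spec — violated.
Migrate must be scheduled before Draft — holds.
Draft must come after Review — holds.
Prototype must be scheduled before Draft — holds.
Prototype must be scheduled before Spec — holds.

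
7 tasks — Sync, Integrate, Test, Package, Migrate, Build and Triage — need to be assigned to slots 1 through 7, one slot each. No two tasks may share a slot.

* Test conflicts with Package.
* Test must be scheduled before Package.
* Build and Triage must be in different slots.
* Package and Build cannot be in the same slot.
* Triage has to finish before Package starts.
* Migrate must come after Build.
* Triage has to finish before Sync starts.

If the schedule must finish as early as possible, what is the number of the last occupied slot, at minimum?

The precedence chain requires at least 2 distinct slots.
With at most 1 per slot and 7 tasks, at least 7 slots are needed.
7 works (last occupied slot: 7): for example Migrate in 6; Package in 3; Triage in 1; Integrate in 7; Test in 2; Build in 5; Sync in 4.

slot 7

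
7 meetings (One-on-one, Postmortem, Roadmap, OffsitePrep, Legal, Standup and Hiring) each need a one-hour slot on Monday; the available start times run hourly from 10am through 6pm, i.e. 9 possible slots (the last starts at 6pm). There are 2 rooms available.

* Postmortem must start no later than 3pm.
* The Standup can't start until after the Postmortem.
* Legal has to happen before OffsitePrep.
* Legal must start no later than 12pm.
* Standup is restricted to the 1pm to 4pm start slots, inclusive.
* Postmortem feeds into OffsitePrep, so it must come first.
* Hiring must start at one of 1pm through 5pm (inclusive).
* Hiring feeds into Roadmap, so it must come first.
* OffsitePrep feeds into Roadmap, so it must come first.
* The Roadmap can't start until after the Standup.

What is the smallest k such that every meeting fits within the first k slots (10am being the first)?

5

The precedence chain requires at least 3 distinct slots.
With at most 2 per slot and 7 meetings, at least 4 slots are needed.
Propagating the time windows through the other constraints, Roadmap can't land before 2pm — that is slot 5 counting from 10am — so the schedule must run through at least 5 slots.
5 works (last occupied slot: 2pm): for example Hiring -> 1pm; OffsitePrep -> 11am; Roadmap -> 2pm; Postmortem -> 10am; Standup -> 1pm; One-on-one -> 11am; Legal -> 10am.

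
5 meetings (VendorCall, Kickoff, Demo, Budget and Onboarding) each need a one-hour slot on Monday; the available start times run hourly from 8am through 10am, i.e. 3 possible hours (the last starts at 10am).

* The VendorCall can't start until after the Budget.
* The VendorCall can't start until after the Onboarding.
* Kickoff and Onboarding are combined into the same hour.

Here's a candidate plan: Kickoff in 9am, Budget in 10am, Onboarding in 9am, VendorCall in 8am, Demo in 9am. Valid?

The VendorCall can't start until after the Budget — violated.
Kickoff and Onboarding are combined into the same hour — holds.
The VendorCall can't start until after the Onboarding — violated.

No — it violates: The VendorCall can't start until after the Budget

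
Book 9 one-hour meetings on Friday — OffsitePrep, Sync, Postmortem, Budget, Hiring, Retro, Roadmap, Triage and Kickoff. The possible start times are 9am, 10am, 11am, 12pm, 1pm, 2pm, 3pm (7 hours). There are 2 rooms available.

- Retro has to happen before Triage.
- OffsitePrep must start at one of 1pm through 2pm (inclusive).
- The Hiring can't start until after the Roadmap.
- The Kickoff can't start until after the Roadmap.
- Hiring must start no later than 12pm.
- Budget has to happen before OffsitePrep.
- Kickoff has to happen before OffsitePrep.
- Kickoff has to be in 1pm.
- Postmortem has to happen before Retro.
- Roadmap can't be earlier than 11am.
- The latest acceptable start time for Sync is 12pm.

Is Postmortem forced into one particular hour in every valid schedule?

No

Postmortem can be 9am (e.g. OffsitePrep -> 2pm; Sync -> 9am; Kickoff -> 1pm; Roadmap -> 11am; Postmortem -> 9am; Triage -> 11am; Hiring -> 12pm; Retro -> 10am; Budget -> 10am) or 10am (e.g. Hiring in 12pm, Triage in 12pm, Retro in 11am, OffsitePrep in 2pm, Budget in 9am, Kickoff in 1pm, Sync in 9am, Postmortem in 10am, Roadmap in 11am).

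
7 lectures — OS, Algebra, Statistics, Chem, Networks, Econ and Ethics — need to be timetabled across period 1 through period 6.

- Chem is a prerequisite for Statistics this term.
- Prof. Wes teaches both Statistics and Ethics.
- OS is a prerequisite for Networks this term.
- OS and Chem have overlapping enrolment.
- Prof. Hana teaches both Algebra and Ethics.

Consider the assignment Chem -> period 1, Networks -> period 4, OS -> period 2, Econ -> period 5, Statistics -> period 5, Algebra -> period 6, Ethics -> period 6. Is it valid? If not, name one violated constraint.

No — it violates: Prof. Hana teaches both Algebra and Ethics

OS and Chem have overlapping enrolment — holds.
Prof. Wes teaches both Statistics and Ethics — holds.
OS is a prerequisite for Networks this term — holds.
Prof. Hana teaches both Algebra and Ethics — violated.
Chem is a prerequisite for Statistics this term — holds.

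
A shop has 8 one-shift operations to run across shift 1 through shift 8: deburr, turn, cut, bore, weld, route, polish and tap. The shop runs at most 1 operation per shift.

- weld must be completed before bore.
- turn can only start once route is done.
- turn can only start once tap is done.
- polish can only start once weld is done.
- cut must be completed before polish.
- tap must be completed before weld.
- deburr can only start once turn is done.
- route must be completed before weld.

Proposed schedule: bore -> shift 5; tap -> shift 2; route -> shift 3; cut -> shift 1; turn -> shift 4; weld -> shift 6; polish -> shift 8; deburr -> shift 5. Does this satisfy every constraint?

weld must be completed before bore — violated.
turn can only start once route is done — holds.
The shop runs at most 1 operation per shift — violated.
deburr can only start once turn is done — holds.
tap must be completed before weld — holds.
turn can only start once tap is done — holds.
route must be completed before weld — holds.
cut must be completed before polish — holds.
polish can only start once weld is done — holds.

No — it violates: The shop runs at most 1 operation per shift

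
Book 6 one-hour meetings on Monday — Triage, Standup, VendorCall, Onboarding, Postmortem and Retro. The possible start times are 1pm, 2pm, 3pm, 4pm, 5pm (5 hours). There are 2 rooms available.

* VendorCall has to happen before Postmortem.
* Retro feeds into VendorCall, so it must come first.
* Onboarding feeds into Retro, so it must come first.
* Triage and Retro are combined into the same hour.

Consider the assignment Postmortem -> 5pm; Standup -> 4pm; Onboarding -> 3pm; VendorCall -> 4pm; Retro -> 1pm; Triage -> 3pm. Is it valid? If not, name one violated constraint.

Invalid. Onboarding feeds into Retro, so it must come first.

Triage and Retro are combined into the same hour — violated.
VendorCall has to happen before Postmortem — holds.
There are 2 rooms available — holds.
Onboarding feeds into Retro, so it must come first — violated.
Retro feeds into VendorCall, so it must come first — holds.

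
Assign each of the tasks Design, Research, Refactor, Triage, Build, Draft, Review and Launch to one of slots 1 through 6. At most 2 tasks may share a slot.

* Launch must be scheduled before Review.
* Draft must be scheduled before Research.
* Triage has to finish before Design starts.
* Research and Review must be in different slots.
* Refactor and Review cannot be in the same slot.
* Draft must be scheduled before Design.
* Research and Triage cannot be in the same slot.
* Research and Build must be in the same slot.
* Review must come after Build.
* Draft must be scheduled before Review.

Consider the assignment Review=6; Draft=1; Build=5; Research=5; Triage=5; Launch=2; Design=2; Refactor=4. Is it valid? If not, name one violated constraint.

Draft must be scheduled before Review — holds.
Draft must be scheduled before Research — holds.
Review must come after Build — holds.
Refactor and Review cannot be in the same slot — holds.
Triage has to finish before Design starts — violated.
Draft must be scheduled before Design — holds.
Research and Triage cannot be in the same slot — violated.
Research and Review must be in different slots — holds.
Research and Build must be in the same slot — holds.
Launch must be scheduled before Review — holds.
At most 2 tasks may share a slot — violated.

No. Research and Triage cannot be in the same slot is not satisfied.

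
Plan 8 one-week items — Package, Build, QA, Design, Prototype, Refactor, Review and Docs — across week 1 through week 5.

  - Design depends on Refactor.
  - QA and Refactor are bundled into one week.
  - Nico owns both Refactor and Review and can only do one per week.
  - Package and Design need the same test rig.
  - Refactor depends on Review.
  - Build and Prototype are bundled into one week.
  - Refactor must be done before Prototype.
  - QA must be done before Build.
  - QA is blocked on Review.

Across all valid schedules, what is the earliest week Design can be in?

Precedence pushes Design to at least week 3.
Design at week 3 is achievable: Docs=week 1, Package=week 1, Prototype=week 3, QA=week 2, Build=week 3, Refactor=week 2, Review=week 1, Design=week 3.

week 3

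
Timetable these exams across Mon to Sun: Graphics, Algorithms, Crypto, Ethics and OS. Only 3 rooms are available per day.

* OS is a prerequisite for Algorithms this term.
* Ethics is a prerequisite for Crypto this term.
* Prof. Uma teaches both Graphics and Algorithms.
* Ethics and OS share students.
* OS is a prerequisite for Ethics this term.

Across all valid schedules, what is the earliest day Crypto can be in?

Precedence pushes Crypto to at least Wed.
Crypto at Wed is achievable: OS -> Mon, Ethics -> Tue, Crypto -> Wed, Graphics -> Mon, Algorithms -> Tue.

Wed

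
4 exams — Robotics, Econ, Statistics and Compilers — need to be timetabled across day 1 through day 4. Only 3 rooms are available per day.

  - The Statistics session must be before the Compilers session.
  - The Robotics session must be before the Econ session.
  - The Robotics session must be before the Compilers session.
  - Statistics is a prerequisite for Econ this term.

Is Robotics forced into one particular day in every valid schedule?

Robotics can be day 1 (e.g. Statistics in day 1, Compilers in day 2, Robotics in day 1, Econ in day 2) or day 2 (e.g. Robotics=day 2; Compilers=day 3; Econ=day 3; Statistics=day 1).

No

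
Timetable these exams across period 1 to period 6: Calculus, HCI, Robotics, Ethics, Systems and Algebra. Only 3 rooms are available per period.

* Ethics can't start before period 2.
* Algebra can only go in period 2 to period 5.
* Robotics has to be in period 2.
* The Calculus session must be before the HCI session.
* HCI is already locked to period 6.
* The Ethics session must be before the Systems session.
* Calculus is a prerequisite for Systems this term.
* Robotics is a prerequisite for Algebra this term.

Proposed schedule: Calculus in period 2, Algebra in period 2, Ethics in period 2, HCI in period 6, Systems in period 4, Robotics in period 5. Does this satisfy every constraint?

Invalid. Robotics is a prerequisite for Algebra this term.

Robotics is a prerequisite for Algebra this term — violated.
HCI is already locked to period 6 — holds.
The Ethics session must be before the Systems session — holds.
Calculus is a prerequisite for Systems this term — holds.
Algebra can only go in period 2 to period 5 — holds.
Only 3 rooms are available per period — holds.
Robotics has to be in period 2 — violated.
The Calculus session must be before the HCI session — holds.
Ethics can't start before period 2 — holds.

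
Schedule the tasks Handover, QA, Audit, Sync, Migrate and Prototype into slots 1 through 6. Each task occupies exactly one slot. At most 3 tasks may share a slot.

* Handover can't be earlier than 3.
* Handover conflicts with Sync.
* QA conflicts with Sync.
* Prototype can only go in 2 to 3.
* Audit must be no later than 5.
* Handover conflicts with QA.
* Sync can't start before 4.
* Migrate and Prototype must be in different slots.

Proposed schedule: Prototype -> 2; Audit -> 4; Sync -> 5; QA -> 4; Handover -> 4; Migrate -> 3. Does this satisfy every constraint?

No. Handover conflicts with QA is not satisfied.

Prototype can only go in 2 to 3 — holds.
Migrate and Prototype must be in different slots — holds.
QA conflicts with Sync — holds.
Handover conflicts with QA — violated.
At most 3 tasks may share a slot — holds.
Sync can't start before 4 — holds.
Audit must be no later than 5 — holds.
Handover conflicts with Sync — holds.
Handover can't be earlier than 3 — holds.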